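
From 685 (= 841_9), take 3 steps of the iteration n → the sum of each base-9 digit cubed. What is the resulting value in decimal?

99

685 = (8,4,1)_9 → 8³ + 4³ + 1³ = 577
577 = (7,1,1)_9 → 7³ + 1³ + 1³ = 345
345 = (4,2,3)_9 → 4³ + 2³ + 3³ = 99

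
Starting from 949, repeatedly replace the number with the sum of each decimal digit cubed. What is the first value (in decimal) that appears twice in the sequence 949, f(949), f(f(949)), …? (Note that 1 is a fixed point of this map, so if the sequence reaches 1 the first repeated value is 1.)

949 → 1522
1522 → 142
142 → 73
73 → 370
370 → 370  — 370 already appeared earlier.

370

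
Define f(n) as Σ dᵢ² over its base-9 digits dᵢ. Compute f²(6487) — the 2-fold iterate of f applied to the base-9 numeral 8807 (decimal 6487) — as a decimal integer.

41

6487 = (8,8,0,7)_9 → 8² + 8² + 0² + 7² = 177
177 = (2,1,6)_9 → 2² + 1² + 6² = 41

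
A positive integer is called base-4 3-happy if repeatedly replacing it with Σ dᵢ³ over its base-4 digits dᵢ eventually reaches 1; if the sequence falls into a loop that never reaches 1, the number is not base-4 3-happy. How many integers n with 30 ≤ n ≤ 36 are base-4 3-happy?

1

30: 30 → 36 → 9 → 9  — not base-4 3-happy
31: 31 → 55 → 55  — not base-4 3-happy
32: 32 → 8 → 8  — not base-4 3-happy
33: 33 → 9 → 9  — not base-4 3-happy
34: 34 → 16 → 1  — base-4 3-happy
35: 35 → 35  — not base-4 3-happy
36: 36 → 9 → 9  — not base-4 3-happy
base-4 3-happy: 34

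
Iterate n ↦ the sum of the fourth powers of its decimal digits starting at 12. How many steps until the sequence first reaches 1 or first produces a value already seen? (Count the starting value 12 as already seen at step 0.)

12 → 1⁴ + 2⁴ = 17
17 → 1⁴ + 7⁴ = 2402
2402 → 2⁴ + 4⁴ + 0⁴ + 2⁴ = 288
288 → 2⁴ + 8⁴ + 8⁴ = 8208
8208 → 8⁴ + 2⁴ + 0⁴ + 8⁴ = 8208  — 8208 repeats.
That took 5 steps.

5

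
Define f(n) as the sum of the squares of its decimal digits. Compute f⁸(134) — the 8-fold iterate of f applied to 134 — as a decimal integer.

134 → 1² + 3² + 4² = 1 + 9 + 16 = 26
26 → 2² + 6² = 4 + 36 = 40
40 → 4² + 0² = 16 + 0 = 16
16 → 1² + 6² = 1 + 36 = 37
37 → 3² + 7² = 9 + 49 = 58
58 → 5² + 8² = 25 + 64 = 89
89 → 8² + 9² = 64 + 81 = 145
145 → 1² + 4² + 5² = 1 + 16 + 25 = 42

42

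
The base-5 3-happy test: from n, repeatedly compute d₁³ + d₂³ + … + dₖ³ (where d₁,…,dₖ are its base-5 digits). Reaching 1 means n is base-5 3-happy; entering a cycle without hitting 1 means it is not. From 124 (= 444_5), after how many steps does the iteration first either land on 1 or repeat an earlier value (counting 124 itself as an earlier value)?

8

124 = (4,4,4)_5 → 192
192 = (1,2,3,2)_5 → 44
44 = (1,3,4)_5 → 92
92 = (3,3,2)_5 → 62
62 = (2,2,2)_5 → 24
24 = (4,4)_5 → 128
128 = (1,0,0,3)_5 → 28
28 = (1,0,3)_5 → 28  — 28 repeats.
That took 8 steps.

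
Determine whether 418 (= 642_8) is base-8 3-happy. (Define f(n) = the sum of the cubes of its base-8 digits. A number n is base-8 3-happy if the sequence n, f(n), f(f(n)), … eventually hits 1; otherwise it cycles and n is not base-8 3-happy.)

base-8 3-happy

418 = (6,4,2)_8 → 6³ + 4³ + 2³ = 288
288 = (4,4,0)_8 → 4³ + 4³ + 0³ = 128
128 = (2,0,0)_8 → 2³ + 0³ + 0³ = 8
8 = (1,0)_8 → 1³ + 0³ = 1  — reached 1.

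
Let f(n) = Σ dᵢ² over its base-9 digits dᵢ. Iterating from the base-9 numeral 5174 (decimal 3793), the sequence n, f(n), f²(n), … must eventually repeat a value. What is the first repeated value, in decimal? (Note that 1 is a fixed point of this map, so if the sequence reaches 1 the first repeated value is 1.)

1

3793 = (5,1,7,4)_9 → 5² + 1² + 7² + 4² = 91
91 = (1,1,1)_9 → 1² + 1² + 1² = 3
3 = (3)_9 → 3² = 9
9 = (1,0)_9 → 1² + 0² = 1  — reached the fixed point 1.
1 → 1, so 1 is the first repeated value.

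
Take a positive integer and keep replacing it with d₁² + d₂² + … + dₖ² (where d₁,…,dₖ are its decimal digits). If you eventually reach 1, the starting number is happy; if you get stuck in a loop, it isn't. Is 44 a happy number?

happy

44 → 4² + 4² = 32
32 → 3² + 2² = 13
13 → 1² + 3² = 10
10 → 1² + 0² = 1  — reached 1.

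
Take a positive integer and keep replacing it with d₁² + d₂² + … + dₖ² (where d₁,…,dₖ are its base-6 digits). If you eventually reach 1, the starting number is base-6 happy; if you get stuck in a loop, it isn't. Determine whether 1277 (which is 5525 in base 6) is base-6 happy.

base-6 happy

1277 = (5,5,2,5)_6 → 5² + 5² + 2² + 5² = 25 + 25 + 4 + 25 = 79
79 = (2,1,1)_6 → 2² + 1² + 1² = 4 + 1 + 1 = 6
6 = (1,0)_6 → 1² + 0² = 1 + 0 = 1  — reached 1.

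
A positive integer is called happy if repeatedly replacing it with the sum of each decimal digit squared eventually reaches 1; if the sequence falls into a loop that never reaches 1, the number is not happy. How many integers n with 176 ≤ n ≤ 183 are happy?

176: 176 → 86 → 100 → 1  (reaches 1)
177: 177 → 99 → 162 → 41 → 17 → 50 → 25 → 29 → 85 → 89 → 145 → 42 → 20 → 4 → 16 → 37 → 58 → 89  (repeats 89)
178: 178 → 114 → 18 → 65 → 61 → 37 → 58 → 89 → 145 → 42 → 20 → 4 → 16 → 37  (repeats 37)
179: 179 → 131 → 11 → 2 → 4 → 16 → 37 → 58 → 89 → 145 → 42 → 20 → 4  (repeats 4)
180: 180 → 65 → 61 → 37 → 58 → 89 → 145 → 42 → 20 → 4 → 16 → 37  (repeats 37)
181: 181 → 66 → 72 → 53 → 34 → 25 → 29 → 85 → 89 → 145 → 42 → 20 → 4 → 16 → 37 → 58 → 89  (repeats 89)
182: 182 → 69 → 117 → 51 → 26 → 40 → 16 → 37 → 58 → 89 → 145 → 42 → 20 → 4 → 16  (repeats 16)
183: 183 → 74 → 65 → 61 → 37 → 58 → 89 → 145 → 42 → 20 → 4 → 16 → 37  (repeats 37)
happy: 176

1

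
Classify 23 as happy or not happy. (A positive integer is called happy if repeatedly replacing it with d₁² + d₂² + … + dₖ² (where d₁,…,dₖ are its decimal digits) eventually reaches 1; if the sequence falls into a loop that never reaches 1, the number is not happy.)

23 → 2² + 3² = 4 + 9 = 13
13 → 1² + 3² = 1 + 9 = 10
10 → 1² + 0² = 1 + 0 = 1  — reached 1.

happy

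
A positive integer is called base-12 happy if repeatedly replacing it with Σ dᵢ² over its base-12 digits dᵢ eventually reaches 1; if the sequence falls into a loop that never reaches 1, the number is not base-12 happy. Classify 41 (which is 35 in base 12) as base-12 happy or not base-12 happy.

not base-12 happy

41 = (3,5)_12 → 3² + 5² = 34
34 = (2,10)_12 → 2² + 10² = 104
104 = (8,8)_12 → 8² + 8² = 128
128 = (10,8)_12 → 10² + 8² = 164
164 = (1,1,8)_12 → 1² + 1² + 8² = 66
66 = (5,6)_12 → 5² + 6² = 61
61 = (5,1)_12 → 5² + 1² = 26
26 = (2,2)_12 → 2² + 2² = 8
8 = (8)_12 → 8² = 64
64 = (5,4)_12 → 5² + 4² = 41  — 41 already seen; the sequence cycles without reaching 1.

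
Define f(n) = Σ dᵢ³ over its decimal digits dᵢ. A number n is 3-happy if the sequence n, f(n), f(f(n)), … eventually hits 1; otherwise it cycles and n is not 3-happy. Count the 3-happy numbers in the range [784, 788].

784: 784 → 919 → 1459 → 919  — not 3-happy
785: 785 → 980 → 1241 → 74 → 407 → 407  — not 3-happy
786: 786 → 1071 → 345 → 216 → 225 → 141 → 66 → 432 → 99 → 1458 → 702 → 351 → 153 → 153  — not 3-happy
787: 787 → 1198 → 1243 → 100 → 1  — 3-happy
788: 788 → 1367 → 587 → 980 → 1241 → 74 → 407 → 407  — not 3-happy
3-happy: 787

1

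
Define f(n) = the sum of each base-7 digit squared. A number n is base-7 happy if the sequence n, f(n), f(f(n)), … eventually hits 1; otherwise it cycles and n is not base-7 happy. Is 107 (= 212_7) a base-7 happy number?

107 = (2,1,2)_7 → 2² + 1² + 2² = 4 + 1 + 4 = 9
9 = (1,2)_7 → 1² + 2² = 1 + 4 = 5
5 = (5)_7 → 5² = 25
25 = (3,4)_7 → 3² + 4² = 9 + 16 = 25  — 25 already seen; the sequence cycles without reaching 1.

not base-7 happy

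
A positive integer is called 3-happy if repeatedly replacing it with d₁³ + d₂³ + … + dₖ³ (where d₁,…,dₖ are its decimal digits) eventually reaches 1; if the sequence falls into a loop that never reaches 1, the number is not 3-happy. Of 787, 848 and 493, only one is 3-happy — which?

787

787: 787 → 1198 → 1243 → 100 → 1  — reaches 1 (3-happy)
848: 848 → 1088 → 1025 → 134 → 92 → 737 → 713 → 371 → 371  — repeats 371 (not 3-happy)
493: 493 → 820 → 520 → 133 → 55 → 250 → 133  — repeats 133 (not 3-happy)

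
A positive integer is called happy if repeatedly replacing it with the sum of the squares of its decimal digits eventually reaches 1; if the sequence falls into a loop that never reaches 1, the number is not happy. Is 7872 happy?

7872 → 7² + 8² + 7² + 2² = 49 + 64 + 49 + 4 = 166
166 → 1² + 6² + 6² = 1 + 36 + 36 = 73
73 → 7² + 3² = 49 + 9 = 58
58 → 5² + 8² = 25 + 64 = 89
89 → 8² + 9² = 64 + 81 = 145
145 → 1² + 4² + 5² = 1 + 16 + 25 = 42
42 → 4² + 2² = 16 + 4 = 20
20 → 2² + 0² = 4 + 0 = 4
4 → 4² = 16
16 → 1² + 6² = 1 + 36 = 37
37 → 3² + 7² = 9 + 49 = 58  — 58 already seen; the sequence cycles without reaching 1.

not happy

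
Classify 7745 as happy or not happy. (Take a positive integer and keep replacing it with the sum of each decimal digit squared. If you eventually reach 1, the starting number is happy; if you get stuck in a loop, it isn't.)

happy

7745 → 7² + 7² + 4² + 5² = 139
139 → 1² + 3² + 9² = 91
91 → 9² + 1² = 82
82 → 8² + 2² = 68
68 → 6² + 8² = 100
100 → 1² + 0² + 0² = 1  — reached 1.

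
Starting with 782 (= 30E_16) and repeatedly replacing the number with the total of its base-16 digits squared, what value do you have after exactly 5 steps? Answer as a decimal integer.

85

782 = (3,0,14)_16 → 3² + 0² + 14² = 205
205 = (12,13)_16 → 12² + 13² = 313
313 = (1,3,9)_16 → 1² + 3² + 9² = 91
91 = (5,11)_16 → 5² + 11² = 146
146 = (9,2)_16 → 9² + 2² = 85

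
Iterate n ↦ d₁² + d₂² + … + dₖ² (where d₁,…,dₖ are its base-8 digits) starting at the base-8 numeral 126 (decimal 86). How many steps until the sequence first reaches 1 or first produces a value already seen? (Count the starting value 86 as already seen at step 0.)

86 = (1,2,6)_8 → 1² + 2² + 6² = 1 + 4 + 36 = 41
41 = (5,1)_8 → 5² + 1² = 25 + 1 = 26
26 = (3,2)_8 → 3² + 2² = 9 + 4 = 13
13 = (1,5)_8 → 1² + 5² = 1 + 25 = 26  — 26 repeats.
That took 4 steps.

4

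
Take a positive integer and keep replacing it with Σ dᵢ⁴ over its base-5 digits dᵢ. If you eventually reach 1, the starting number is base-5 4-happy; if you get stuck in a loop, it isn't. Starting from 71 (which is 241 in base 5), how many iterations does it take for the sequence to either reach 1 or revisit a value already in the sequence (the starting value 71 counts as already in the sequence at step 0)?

3

71 = (2,4,1)_5 → 273
273 = (2,0,4,3)_5 → 353
353 = (2,4,0,3)_5 → 353  — 353 repeats.
That took 3 steps.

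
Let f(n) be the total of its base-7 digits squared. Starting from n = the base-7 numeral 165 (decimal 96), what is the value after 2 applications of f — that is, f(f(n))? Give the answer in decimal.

38

96 = (1,6,5)_7 → 1² + 6² + 5² = 1 + 36 + 25 = 62
62 = (1,1,6)_7 → 1² + 1² + 6² = 1 + 1 + 36 = 38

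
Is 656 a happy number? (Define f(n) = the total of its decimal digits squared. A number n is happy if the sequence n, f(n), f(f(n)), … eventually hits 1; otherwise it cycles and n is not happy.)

happy

656 → 6² + 5² + 6² = 36 + 25 + 36 = 97
97 → 9² + 7² = 81 + 49 = 130
130 → 1² + 3² + 0² = 1 + 9 + 0 = 10
10 → 1² + 0² = 1 + 0 = 1  — reached 1.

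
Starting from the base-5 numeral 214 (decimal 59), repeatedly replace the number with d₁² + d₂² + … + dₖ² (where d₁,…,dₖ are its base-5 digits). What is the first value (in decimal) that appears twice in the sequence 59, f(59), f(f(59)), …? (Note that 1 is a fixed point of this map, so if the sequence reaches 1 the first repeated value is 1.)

13

59 = (2,1,4)_5 → 2² + 1² + 4² = 4 + 1 + 16 = 21
21 = (4,1)_5 → 4² + 1² = 16 + 1 = 17
17 = (3,2)_5 → 3² + 2² = 9 + 4 = 13
13 = (2,3)_5 → 2² + 3² = 4 + 9 = 13  — 13 already appeared earlier.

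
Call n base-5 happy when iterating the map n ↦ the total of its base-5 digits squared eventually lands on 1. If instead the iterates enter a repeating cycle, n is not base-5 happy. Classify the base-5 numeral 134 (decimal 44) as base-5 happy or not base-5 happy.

not base-5 happy

44 = (1,3,4)_5 → 1² + 3² + 4² = 26
26 = (1,0,1)_5 → 1² + 0² + 1² = 2
2 = (2)_5 → 2² = 4
4 = (4)_5 → 4² = 16
16 = (3,1)_5 → 3² + 1² = 10
10 = (2,0)_5 → 2² + 0² = 4  — 4 already seen; the sequence cycles without reaching 1.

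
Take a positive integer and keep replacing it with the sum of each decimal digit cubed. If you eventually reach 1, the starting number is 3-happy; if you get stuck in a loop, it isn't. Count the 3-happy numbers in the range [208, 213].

1

208: 208 → 520 → 133 → 55 → 250 → 133  (repeats 133)
209: 209 → 737 → 713 → 371 → 371  (repeats 371)
210: 210 → 9 → 729 → 1080 → 513 → 153 → 153  (repeats 153)
211: 211 → 10 → 1  (reaches 1)
212: 212 → 17 → 344 → 155 → 251 → 134 → 92 → 737 → 713 → 371 → 371  (repeats 371)
213: 213 → 36 → 243 → 99 → 1458 → 702 → 351 → 153 → 153  (repeats 153)
3-happy: 211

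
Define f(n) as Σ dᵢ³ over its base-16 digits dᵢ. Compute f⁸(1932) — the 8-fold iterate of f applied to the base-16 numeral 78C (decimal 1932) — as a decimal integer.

1932 = (7,8,12)_16 → 7³ + 8³ + 12³ = 343 + 512 + 1728 = 2583
2583 = (10,1,7)_16 → 10³ + 1³ + 7³ = 1000 + 1 + 343 = 1344
1344 = (5,4,0)_16 → 5³ + 4³ + 0³ = 125 + 64 + 0 = 189
189 = (11,13)_16 → 11³ + 13³ = 1331 + 2197 = 3528
3528 = (13,12,8)_16 → 13³ + 12³ + 8³ = 2197 + 1728 + 512 = 4437
4437 = (1,1,5,5)_16 → 1³ + 1³ + 5³ + 5³ = 1 + 1 + 125 + 125 = 252
252 = (15,12)_16 → 15³ + 12³ = 3375 + 1728 = 5103
5103 = (1,3,14,15)_16 → 1³ + 3³ + 14³ + 15³ = 1 + 27 + 2744 + 3375 = 6147

6147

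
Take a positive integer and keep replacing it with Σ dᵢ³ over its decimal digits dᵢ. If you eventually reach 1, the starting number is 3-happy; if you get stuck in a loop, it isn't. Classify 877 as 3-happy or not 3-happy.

877 → 8³ + 7³ + 7³ = 512 + 343 + 343 = 1198
1198 → 1³ + 1³ + 9³ + 8³ = 1 + 1 + 729 + 512 = 1243
1243 → 1³ + 2³ + 4³ + 3³ = 1 + 8 + 64 + 27 = 100
100 → 1³ + 0³ + 0³ = 1 + 0 + 0 = 1  — reached 1.

3-happy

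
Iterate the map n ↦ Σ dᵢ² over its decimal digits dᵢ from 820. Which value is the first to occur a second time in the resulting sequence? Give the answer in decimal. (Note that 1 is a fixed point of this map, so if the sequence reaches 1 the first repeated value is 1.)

820 → 68
68 → 100
100 → 1  — reached the fixed point 1.
1 → 1, so 1 is the first repeated value.

1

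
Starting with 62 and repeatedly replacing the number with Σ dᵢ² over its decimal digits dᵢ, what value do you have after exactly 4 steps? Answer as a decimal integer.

62 → 6² + 2² = 36 + 4 = 40
40 → 4² + 0² = 16 + 0 = 16
16 → 1² + 6² = 1 + 36 = 37
37 → 3² + 7² = 9 + 49 = 58

58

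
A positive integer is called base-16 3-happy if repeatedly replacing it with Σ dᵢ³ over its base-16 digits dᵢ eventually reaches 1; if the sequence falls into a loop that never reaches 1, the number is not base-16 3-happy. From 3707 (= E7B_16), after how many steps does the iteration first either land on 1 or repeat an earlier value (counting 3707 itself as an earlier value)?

5

3707 = (14,7,11)_16 → 14³ + 7³ + 11³ = 2744 + 343 + 1331 = 4418
4418 = (1,1,4,2)_16 → 1³ + 1³ + 4³ + 2³ = 1 + 1 + 64 + 8 = 74
74 = (4,10)_16 → 4³ + 10³ = 64 + 1000 = 1064
1064 = (4,2,8)_16 → 4³ + 2³ + 8³ = 64 + 8 + 512 = 584
584 = (2,4,8)_16 → 2³ + 4³ + 8³ = 8 + 64 + 512 = 584  — 584 repeats.
That took 5 steps.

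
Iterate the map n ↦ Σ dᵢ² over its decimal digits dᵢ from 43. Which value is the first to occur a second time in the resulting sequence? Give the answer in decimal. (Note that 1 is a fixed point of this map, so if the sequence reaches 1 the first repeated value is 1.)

89

43 → 4² + 3² = 25
25 → 2² + 5² = 29
29 → 2² + 9² = 85
85 → 8² + 5² = 89
89 → 8² + 9² = 145
145 → 1² + 4² + 5² = 42
42 → 4² + 2² = 20
20 → 2² + 0² = 4
4 → 4² = 16
16 → 1² + 6² = 37
37 → 3² + 7² = 58
58 → 5² + 8² = 89  — 89 already appeared earlier.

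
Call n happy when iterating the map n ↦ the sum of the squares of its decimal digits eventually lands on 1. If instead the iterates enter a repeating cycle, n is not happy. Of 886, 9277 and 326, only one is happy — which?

326

886: 886 → 164 → 53 → 34 → 25 → 29 → 85 → 89 → 145 → 42 → 20 → 4 → 16 → 37 → 58 → 89  — repeats 89 (not happy)
9277: 9277 → 183 → 74 → 65 → 61 → 37 → 58 → 89 → 145 → 42 → 20 → 4 → 16 → 37  — repeats 37 (not happy)
326: 326 → 49 → 97 → 130 → 10 → 1  — reaches 1 (happy)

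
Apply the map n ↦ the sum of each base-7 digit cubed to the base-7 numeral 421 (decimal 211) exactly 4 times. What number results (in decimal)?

91

211 = (4,2,1)_7 → 4³ + 2³ + 1³ = 64 + 8 + 1 = 73
73 = (1,3,3)_7 → 1³ + 3³ + 3³ = 1 + 27 + 27 = 55
55 = (1,0,6)_7 → 1³ + 0³ + 6³ = 1 + 0 + 216 = 217
217 = (4,3,0)_7 → 4³ + 3³ + 0³ = 64 + 27 + 0 = 91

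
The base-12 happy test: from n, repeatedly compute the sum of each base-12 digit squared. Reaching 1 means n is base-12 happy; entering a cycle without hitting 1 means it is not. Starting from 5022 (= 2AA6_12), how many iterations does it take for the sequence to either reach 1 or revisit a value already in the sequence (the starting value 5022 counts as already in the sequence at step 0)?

5

5022 = (2,10,10,6)_12 → 2² + 10² + 10² + 6² = 4 + 100 + 100 + 36 = 240
240 = (1,8,0)_12 → 1² + 8² + 0² = 1 + 64 + 0 = 65
65 = (5,5)_12 → 5² + 5² = 25 + 25 = 50
50 = (4,2)_12 → 4² + 2² = 16 + 4 = 20
20 = (1,8)_12 → 1² + 8² = 1 + 64 = 65  — 65 repeats.
That took 5 steps.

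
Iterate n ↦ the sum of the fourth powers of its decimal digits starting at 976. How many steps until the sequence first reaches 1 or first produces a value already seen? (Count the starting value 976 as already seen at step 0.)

976 → 9⁴ + 7⁴ + 6⁴ = 10258
10258 → 1⁴ + 0⁴ + 2⁴ + 5⁴ + 8⁴ = 4738
4738 → 4⁴ + 7⁴ + 3⁴ + 8⁴ = 6834
6834 → 6⁴ + 8⁴ + 3⁴ + 4⁴ = 5729
5729 → 5⁴ + 7⁴ + 2⁴ + 9⁴ = 9603
9603 → 9⁴ + 6⁴ + 0⁴ + 3⁴ = 7938
7938 → 7⁴ + 9⁴ + 3⁴ + 8⁴ = 13139
13139 → 1⁴ + 3⁴ + 1⁴ + 3⁴ + 9⁴ = 6725
6725 → 6⁴ + 7⁴ + 2⁴ + 5⁴ = 4338
4338 → 4⁴ + 3⁴ + 3⁴ + 8⁴ = 4514
4514 → 4⁴ + 5⁴ + 1⁴ + 4⁴ = 1138
1138 → 1⁴ + 1⁴ + 3⁴ + 8⁴ = 4179
4179 → 4⁴ + 1⁴ + 7⁴ + 9⁴ = 9219
9219 → 9⁴ + 2⁴ + 1⁴ + 9⁴ = 13139  — 13139 repeats.
That took 14 steps.

14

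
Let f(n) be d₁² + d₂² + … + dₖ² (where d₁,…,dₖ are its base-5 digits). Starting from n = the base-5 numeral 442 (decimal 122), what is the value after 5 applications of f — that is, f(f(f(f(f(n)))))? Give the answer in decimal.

122 = (4,4,2)_5 → 4² + 4² + 2² = 16 + 16 + 4 = 36
36 = (1,2,1)_5 → 1² + 2² + 1² = 1 + 4 + 1 = 6
6 = (1,1)_5 → 1² + 1² = 1 + 1 = 2
2 = (2)_5 → 2² = 4
4 = (4)_5 → 4² = 16

16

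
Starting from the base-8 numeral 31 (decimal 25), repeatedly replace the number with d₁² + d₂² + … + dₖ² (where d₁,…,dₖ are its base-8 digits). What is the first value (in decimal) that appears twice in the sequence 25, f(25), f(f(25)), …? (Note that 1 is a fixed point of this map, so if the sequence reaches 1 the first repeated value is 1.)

25 = (3,1)_8 → 10
10 = (1,2)_8 → 5
5 = (5)_8 → 25  — 25 already appeared earlier.

25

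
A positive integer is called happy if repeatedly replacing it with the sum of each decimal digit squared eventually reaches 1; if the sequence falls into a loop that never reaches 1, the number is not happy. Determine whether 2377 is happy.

2377 → 2² + 3² + 7² + 7² = 4 + 9 + 49 + 49 = 111
111 → 1² + 1² + 1² = 1 + 1 + 1 = 3
3 → 3² = 9
9 → 9² = 81
81 → 8² + 1² = 64 + 1 = 65
65 → 6² + 5² = 36 + 25 = 61
61 → 6² + 1² = 36 + 1 = 37
37 → 3² + 7² = 9 + 49 = 58
58 → 5² + 8² = 25 + 64 = 89
89 → 8² + 9² = 64 + 81 = 145
145 → 1² + 4² + 5² = 1 + 16 + 25 = 42
42 → 4² + 2² = 16 + 4 = 20
20 → 2² + 0² = 4 + 0 = 4
4 → 4² = 16
16 → 1² + 6² = 1 + 36 = 37  — 37 already seen; the sequence cycles without reaching 1.

not happy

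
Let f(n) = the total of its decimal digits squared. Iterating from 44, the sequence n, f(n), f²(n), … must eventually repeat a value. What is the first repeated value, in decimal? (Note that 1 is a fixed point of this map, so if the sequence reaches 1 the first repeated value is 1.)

1

44 → 4² + 4² = 32
32 → 3² + 2² = 13
13 → 1² + 3² = 10
10 → 1² + 0² = 1  — reached the fixed point 1.
1 → 1, so 1 is the first repeated value.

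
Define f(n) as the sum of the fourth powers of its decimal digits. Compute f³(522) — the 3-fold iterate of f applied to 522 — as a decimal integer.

522 → 5⁴ + 2⁴ + 2⁴ = 625 + 16 + 16 = 657
657 → 6⁴ + 5⁴ + 7⁴ = 1296 + 625 + 2401 = 4322
4322 → 4⁴ + 3⁴ + 2⁴ + 2⁴ = 256 + 81 + 16 + 16 = 369

369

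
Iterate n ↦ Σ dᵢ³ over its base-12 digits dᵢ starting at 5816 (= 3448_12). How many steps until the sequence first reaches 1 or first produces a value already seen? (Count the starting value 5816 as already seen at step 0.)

15

5816 = (3,4,4,8)_12 → 3³ + 4³ + 4³ + 8³ = 27 + 64 + 64 + 512 = 667
667 = (4,7,7)_12 → 4³ + 7³ + 7³ = 64 + 343 + 343 = 750
750 = (5,2,6)_12 → 5³ + 2³ + 6³ = 125 + 8 + 216 = 349
349 = (2,5,1)_12 → 2³ + 5³ + 1³ = 8 + 125 + 1 = 134
134 = (11,2)_12 → 11³ + 2³ = 1331 + 8 = 1339
1339 = (9,3,7)_12 → 9³ + 3³ + 7³ = 729 + 27 + 343 = 1099
1099 = (7,7,7)_12 → 7³ + 7³ + 7³ = 343 + 343 + 343 = 1029
1029 = (7,1,9)_12 → 7³ + 1³ + 9³ = 343 + 1 + 729 = 1073
1073 = (7,5,5)_12 → 7³ + 5³ + 5³ = 343 + 125 + 125 = 593
593 = (4,1,5)_12 → 4³ + 1³ + 5³ = 64 + 1 + 125 = 190
190 = (1,3,10)_12 → 1³ + 3³ + 10³ = 1 + 27 + 1000 = 1028
1028 = (7,1,8)_12 → 7³ + 1³ + 8³ = 343 + 1 + 512 = 856
856 = (5,11,4)_12 → 5³ + 11³ + 4³ = 125 + 1331 + 64 = 1520
1520 = (10,6,8)_12 → 10³ + 6³ + 8³ = 1000 + 216 + 512 = 1728
1728 = (1,0,0,0)_12 → 1³ + 0³ + 0³ + 0³ = 1 + 0 + 0 + 0 = 1  — reached 1.
That took 15 steps.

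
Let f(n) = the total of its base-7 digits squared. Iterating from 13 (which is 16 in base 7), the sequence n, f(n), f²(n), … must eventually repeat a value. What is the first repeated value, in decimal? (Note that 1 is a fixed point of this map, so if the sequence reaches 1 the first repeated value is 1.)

13

13 = (1,6)_7 → 1² + 6² = 37
37 = (5,2)_7 → 5² + 2² = 29
29 = (4,1)_7 → 4² + 1² = 17
17 = (2,3)_7 → 2² + 3² = 13  — 13 already appeared earlier.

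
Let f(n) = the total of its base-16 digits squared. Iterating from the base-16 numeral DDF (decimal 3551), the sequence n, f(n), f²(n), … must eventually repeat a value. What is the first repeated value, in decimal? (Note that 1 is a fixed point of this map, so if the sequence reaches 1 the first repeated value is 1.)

3551 = (13,13,15)_16 → 13² + 13² + 15² = 563
563 = (2,3,3)_16 → 2² + 3² + 3² = 22
22 = (1,6)_16 → 1² + 6² = 37
37 = (2,5)_16 → 2² + 5² = 29
29 = (1,13)_16 → 1² + 13² = 170
170 = (10,10)_16 → 10² + 10² = 200
200 = (12,8)_16 → 12² + 8² = 208
208 = (13,0)_16 → 13² + 0² = 169
169 = (10,9)_16 → 10² + 9² = 181
181 = (11,5)_16 → 11² + 5² = 146
146 = (9,2)_16 → 9² + 2² = 85
85 = (5,5)_16 → 5² + 5² = 50
50 = (3,2)_16 → 3² + 2² = 13
13 = (13)_16 → 13² = 169  — 169 already appeared earlier.

169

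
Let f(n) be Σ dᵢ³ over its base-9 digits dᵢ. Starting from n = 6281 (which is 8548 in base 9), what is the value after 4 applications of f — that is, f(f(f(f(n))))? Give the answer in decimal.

35

6281 = (8,5,4,8)_9 → 1213
1213 = (1,5,8,7)_9 → 981
981 = (1,3,1,0)_9 → 29
29 = (3,2)_9 → 35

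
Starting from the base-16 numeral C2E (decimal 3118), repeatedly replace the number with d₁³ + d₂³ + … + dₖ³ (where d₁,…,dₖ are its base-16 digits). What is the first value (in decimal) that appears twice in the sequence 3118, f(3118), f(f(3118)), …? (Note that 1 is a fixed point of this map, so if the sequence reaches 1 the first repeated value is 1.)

1

3118 = (12,2,14)_16 → 12³ + 2³ + 14³ = 1728 + 8 + 2744 = 4480
4480 = (1,1,8,0)_16 → 1³ + 1³ + 8³ + 0³ = 1 + 1 + 512 + 0 = 514
514 = (2,0,2)_16 → 2³ + 0³ + 2³ = 8 + 0 + 8 = 16
16 = (1,0)_16 → 1³ + 0³ = 1 + 0 = 1  — reached the fixed point 1.
1 → 1, so 1 is the first repeated value.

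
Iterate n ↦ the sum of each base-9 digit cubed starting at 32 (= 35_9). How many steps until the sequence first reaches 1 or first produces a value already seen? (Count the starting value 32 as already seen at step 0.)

32 = (3,5)_9 → 3³ + 5³ = 152
152 = (1,7,8)_9 → 1³ + 7³ + 8³ = 856
856 = (1,1,5,1)_9 → 1³ + 1³ + 5³ + 1³ = 128
128 = (1,5,2)_9 → 1³ + 5³ + 2³ = 134
134 = (1,5,8)_9 → 1³ + 5³ + 8³ = 638
638 = (7,7,8)_9 → 7³ + 7³ + 8³ = 1198
1198 = (1,5,7,1)_9 → 1³ + 5³ + 7³ + 1³ = 470
470 = (5,7,2)_9 → 5³ + 7³ + 2³ = 476
476 = (5,7,8)_9 → 5³ + 7³ + 8³ = 980
980 = (1,3,0,8)_9 → 1³ + 3³ + 0³ + 8³ = 540
540 = (6,6,0)_9 → 6³ + 6³ + 0³ = 432
432 = (5,3,0)_9 → 5³ + 3³ + 0³ = 152  — 152 repeats.
That took 12 steps.

12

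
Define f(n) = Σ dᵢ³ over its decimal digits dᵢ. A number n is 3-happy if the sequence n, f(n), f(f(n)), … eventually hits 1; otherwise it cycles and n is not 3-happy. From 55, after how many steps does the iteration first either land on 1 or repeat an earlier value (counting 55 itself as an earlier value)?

3

55 → 5³ + 5³ = 250
250 → 2³ + 5³ + 0³ = 133
133 → 1³ + 3³ + 3³ = 55  — 55 repeats.
That took 3 steps.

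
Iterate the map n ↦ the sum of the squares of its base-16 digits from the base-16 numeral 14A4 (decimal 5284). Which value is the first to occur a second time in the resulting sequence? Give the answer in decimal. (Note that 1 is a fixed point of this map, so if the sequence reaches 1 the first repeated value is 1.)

5284 = (1,4,10,4)_16 → 1² + 4² + 10² + 4² = 1 + 16 + 100 + 16 = 133
133 = (8,5)_16 → 8² + 5² = 64 + 25 = 89
89 = (5,9)_16 → 5² + 9² = 25 + 81 = 106
106 = (6,10)_16 → 6² + 10² = 36 + 100 = 136
136 = (8,8)_16 → 8² + 8² = 64 + 64 = 128
128 = (8,0)_16 → 8² + 0² = 64 + 0 = 64
64 = (4,0)_16 → 4² + 0² = 16 + 0 = 16
16 = (1,0)_16 → 1² + 0² = 1 + 0 = 1  — reached the fixed point 1.
1 → 1, so 1 is the first repeated value.

1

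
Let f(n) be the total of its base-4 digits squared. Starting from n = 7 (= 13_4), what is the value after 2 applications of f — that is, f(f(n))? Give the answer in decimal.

8

7 = (1,3)_4 → 1² + 3² = 1 + 9 = 10
10 = (2,2)_4 → 2² + 2² = 4 + 4 = 8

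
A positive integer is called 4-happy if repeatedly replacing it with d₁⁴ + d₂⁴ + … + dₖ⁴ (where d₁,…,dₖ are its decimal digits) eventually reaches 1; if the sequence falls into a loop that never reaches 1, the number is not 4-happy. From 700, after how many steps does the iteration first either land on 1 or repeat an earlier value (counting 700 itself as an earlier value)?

700 → 7⁴ + 0⁴ + 0⁴ = 2401
2401 → 2⁴ + 4⁴ + 0⁴ + 1⁴ = 273
273 → 2⁴ + 7⁴ + 3⁴ = 2498
2498 → 2⁴ + 4⁴ + 9⁴ + 8⁴ = 10929
10929 → 1⁴ + 0⁴ + 9⁴ + 2⁴ + 9⁴ = 13139
13139 → 1⁴ + 3⁴ + 1⁴ + 3⁴ + 9⁴ = 6725
6725 → 6⁴ + 7⁴ + 2⁴ + 5⁴ = 4338
4338 → 4⁴ + 3⁴ + 3⁴ + 8⁴ = 4514
4514 → 4⁴ + 5⁴ + 1⁴ + 4⁴ = 1138
1138 → 1⁴ + 1⁴ + 3⁴ + 8⁴ = 4179
4179 → 4⁴ + 1⁴ + 7⁴ + 9⁴ = 9219
9219 → 9⁴ + 2⁴ + 1⁴ + 9⁴ = 13139  — 13139 repeats.
That took 12 steps.

12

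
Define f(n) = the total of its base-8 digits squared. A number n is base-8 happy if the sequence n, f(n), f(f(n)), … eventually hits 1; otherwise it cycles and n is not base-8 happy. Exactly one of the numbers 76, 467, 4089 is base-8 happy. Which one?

76

76: 76 → 18 → 8 → 1  — reaches 1 (base-8 happy)
467: 467 → 62 → 85 → 30 → 45 → 50 → 40 → 25 → 10 → 5 → 25  — repeats 25 (not base-8 happy)
4089: 4089 → 148 → 24 → 9 → 2 → 4 → 16 → 4  — repeats 4 (not base-8 happy)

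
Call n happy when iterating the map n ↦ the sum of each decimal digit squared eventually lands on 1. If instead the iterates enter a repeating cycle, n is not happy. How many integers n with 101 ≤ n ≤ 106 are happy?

101: 101 → 2 → 4 → 16 → 37 → 58 → 89 → 145 → 42 → 20 → 4  (repeats 4)
102: 102 → 5 → 25 → 29 → 85 → 89 → 145 → 42 → 20 → 4 → 16 → 37 → 58 → 89  (repeats 89)
103: 103 → 10 → 1  (reaches 1)
104: 104 → 17 → 50 → 25 → 29 → 85 → 89 → 145 → 42 → 20 → 4 → 16 → 37 → 58 → 89  (repeats 89)
105: 105 → 26 → 40 → 16 → 37 → 58 → 89 → 145 → 42 → 20 → 4 → 16  (repeats 16)
106: 106 → 37 → 58 → 89 → 145 → 42 → 20 → 4 → 16 → 37  (repeats 37)
happy: 103

1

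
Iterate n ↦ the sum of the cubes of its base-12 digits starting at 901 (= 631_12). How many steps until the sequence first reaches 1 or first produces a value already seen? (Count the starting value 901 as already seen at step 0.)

901 = (6,3,1)_12 → 6³ + 3³ + 1³ = 216 + 27 + 1 = 244
244 = (1,8,4)_12 → 1³ + 8³ + 4³ = 1 + 512 + 64 = 577
577 = (4,0,1)_12 → 4³ + 0³ + 1³ = 64 + 0 + 1 = 65
65 = (5,5)_12 → 5³ + 5³ = 125 + 125 = 250
250 = (1,8,10)_12 → 1³ + 8³ + 10³ = 1 + 512 + 1000 = 1513
1513 = (10,6,1)_12 → 10³ + 6³ + 1³ = 1000 + 216 + 1 = 1217
1217 = (8,5,5)_12 → 8³ + 5³ + 5³ = 512 + 125 + 125 = 762
762 = (5,3,6)_12 → 5³ + 3³ + 6³ = 125 + 27 + 216 = 368
368 = (2,6,8)_12 → 2³ + 6³ + 8³ = 8 + 216 + 512 = 736
736 = (5,1,4)_12 → 5³ + 1³ + 4³ = 125 + 1 + 64 = 190
190 = (1,3,10)_12 → 1³ + 3³ + 10³ = 1 + 27 + 1000 = 1028
1028 = (7,1,8)_12 → 7³ + 1³ + 8³ = 343 + 1 + 512 = 856
856 = (5,11,4)_12 → 5³ + 11³ + 4³ = 125 + 1331 + 64 = 1520
1520 = (10,6,8)_12 → 10³ + 6³ + 8³ = 1000 + 216 + 512 = 1728
1728 = (1,0,0,0)_12 → 1³ + 0³ + 0³ + 0³ = 1 + 0 + 0 + 0 = 1  — reached 1.
That took 15 steps.

15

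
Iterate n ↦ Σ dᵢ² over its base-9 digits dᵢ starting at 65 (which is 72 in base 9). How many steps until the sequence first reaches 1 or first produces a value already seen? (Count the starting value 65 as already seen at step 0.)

3

65 = (7,2)_9 → 7² + 2² = 53
53 = (5,8)_9 → 5² + 8² = 89
89 = (1,0,8)_9 → 1² + 0² + 8² = 65  — 65 repeats.
That took 3 steps.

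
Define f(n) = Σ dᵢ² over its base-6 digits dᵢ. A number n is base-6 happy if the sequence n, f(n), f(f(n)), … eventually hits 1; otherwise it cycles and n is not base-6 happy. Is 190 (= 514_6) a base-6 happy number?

190 = (5,1,4)_6 → 42
42 = (1,1,0)_6 → 2
2 = (2)_6 → 4
4 = (4)_6 → 16
16 = (2,4)_6 → 20
20 = (3,2)_6 → 13
13 = (2,1)_6 → 5
5 = (5)_6 → 25
25 = (4,1)_6 → 17
17 = (2,5)_6 → 29
29 = (4,5)_6 → 41
41 = (1,0,5)_6 → 26
26 = (4,2)_6 → 20  — 20 already seen; the sequence cycles without reaching 1.

not base-6 happy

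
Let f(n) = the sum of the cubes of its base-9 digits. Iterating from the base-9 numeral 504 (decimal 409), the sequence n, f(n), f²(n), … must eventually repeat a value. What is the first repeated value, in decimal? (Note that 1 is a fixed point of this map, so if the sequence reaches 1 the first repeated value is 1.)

409 = (5,0,4)_9 → 189
189 = (2,3,0)_9 → 35
35 = (3,8)_9 → 539
539 = (6,5,8)_9 → 853
853 = (1,1,4,7)_9 → 409  — 409 already appeared earlier.

409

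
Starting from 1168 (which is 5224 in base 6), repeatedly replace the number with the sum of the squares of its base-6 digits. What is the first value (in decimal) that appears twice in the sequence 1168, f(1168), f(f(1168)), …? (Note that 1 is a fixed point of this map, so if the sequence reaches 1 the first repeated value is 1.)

1168 = (5,2,2,4)_6 → 5² + 2² + 2² + 4² = 49
49 = (1,2,1)_6 → 1² + 2² + 1² = 6
6 = (1,0)_6 → 1² + 0² = 1  — reached the fixed point 1.
1 → 1, so 1 is the first repeated value.

1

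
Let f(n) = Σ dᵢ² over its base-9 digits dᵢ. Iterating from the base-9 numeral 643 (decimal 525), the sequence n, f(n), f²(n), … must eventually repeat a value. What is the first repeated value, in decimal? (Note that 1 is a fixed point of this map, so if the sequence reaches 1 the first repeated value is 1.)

65

525 = (6,4,3)_9 → 61
61 = (6,7)_9 → 85
85 = (1,0,4)_9 → 17
17 = (1,8)_9 → 65
65 = (7,2)_9 → 53
53 = (5,8)_9 → 89
89 = (1,0,8)_9 → 65  — 65 already appeared earlier.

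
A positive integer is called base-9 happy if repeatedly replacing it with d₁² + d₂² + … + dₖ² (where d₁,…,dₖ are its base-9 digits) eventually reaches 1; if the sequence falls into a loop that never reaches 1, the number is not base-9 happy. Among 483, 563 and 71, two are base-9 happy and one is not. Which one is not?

483: 483 → 125 → 81 → 1  — reaches 1 (base-9 happy)
563: 563 → 125 → 81 → 1  — reaches 1 (base-9 happy)
71: 71 → 113 → 35 → 73 → 65 → 53 → 89 → 65  — repeats 65 (not base-9 happy)

71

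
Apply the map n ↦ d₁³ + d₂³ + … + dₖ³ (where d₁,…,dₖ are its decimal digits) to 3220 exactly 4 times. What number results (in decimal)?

3220 → 43
43 → 91
91 → 730
730 → 370

370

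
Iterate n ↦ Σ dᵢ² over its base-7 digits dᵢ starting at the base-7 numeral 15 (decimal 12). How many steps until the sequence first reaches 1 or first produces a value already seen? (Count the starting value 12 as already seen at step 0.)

12 = (1,5)_7 → 1² + 5² = 26
26 = (3,5)_7 → 3² + 5² = 34
34 = (4,6)_7 → 4² + 6² = 52
52 = (1,0,3)_7 → 1² + 0² + 3² = 10
10 = (1,3)_7 → 1² + 3² = 10  — 10 repeats.
That took 5 steps.

5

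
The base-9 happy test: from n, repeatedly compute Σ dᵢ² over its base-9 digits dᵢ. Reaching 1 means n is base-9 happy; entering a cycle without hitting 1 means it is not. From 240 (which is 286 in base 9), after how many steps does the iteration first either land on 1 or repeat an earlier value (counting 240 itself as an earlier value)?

7

240 = (2,8,6)_9 → 2² + 8² + 6² = 104
104 = (1,2,5)_9 → 1² + 2² + 5² = 30
30 = (3,3)_9 → 3² + 3² = 18
18 = (2,0)_9 → 2² + 0² = 4
4 = (4)_9 → 4² = 16
16 = (1,7)_9 → 1² + 7² = 50
50 = (5,5)_9 → 5² + 5² = 50  — 50 repeats.
That took 7 steps.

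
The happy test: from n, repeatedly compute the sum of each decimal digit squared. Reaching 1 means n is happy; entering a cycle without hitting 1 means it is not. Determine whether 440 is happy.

happy

440 → 4² + 4² + 0² = 16 + 16 + 0 = 32
32 → 3² + 2² = 9 + 4 = 13
13 → 1² + 3² = 1 + 9 = 10
10 → 1² + 0² = 1 + 0 = 1  — reached 1.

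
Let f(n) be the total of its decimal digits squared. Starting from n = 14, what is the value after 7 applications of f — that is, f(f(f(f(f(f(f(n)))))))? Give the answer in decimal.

145

14 → 17
17 → 50
50 → 25
25 → 29
29 → 85
85 → 89
89 → 145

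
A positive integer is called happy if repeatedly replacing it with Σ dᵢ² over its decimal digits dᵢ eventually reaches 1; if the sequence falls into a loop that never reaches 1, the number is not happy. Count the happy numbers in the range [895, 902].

895: 895 → 170 → 50 → 25 → 29 → 85 → 89 → 145 → 42 → 20 → 4 → 16 → 37 → 58 → 89  (repeats 89)
896: 896 → 181 → 66 → 72 → 53 → 34 → 25 → 29 → 85 → 89 → 145 → 42 → 20 → 4 → 16 → 37 → 58 → 89  (repeats 89)
897: 897 → 194 → 98 → 145 → 42 → 20 → 4 → 16 → 37 → 58 → 89 → 145  (repeats 145)
898: 898 → 209 → 85 → 89 → 145 → 42 → 20 → 4 → 16 → 37 → 58 → 89  (repeats 89)
899: 899 → 226 → 44 → 32 → 13 → 10 → 1  (reaches 1)
900: 900 → 81 → 65 → 61 → 37 → 58 → 89 → 145 → 42 → 20 → 4 → 16 → 37  (repeats 37)
901: 901 → 82 → 68 → 100 → 1  (reaches 1)
902: 902 → 85 → 89 → 145 → 42 → 20 → 4 → 16 → 37 → 58 → 89  (repeats 89)
happy: 899, 901

2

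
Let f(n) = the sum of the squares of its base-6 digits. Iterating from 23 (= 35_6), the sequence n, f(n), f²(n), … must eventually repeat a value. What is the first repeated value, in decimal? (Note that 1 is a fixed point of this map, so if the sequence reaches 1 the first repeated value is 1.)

23 = (3,5)_6 → 34
34 = (5,4)_6 → 41
41 = (1,0,5)_6 → 26
26 = (4,2)_6 → 20
20 = (3,2)_6 → 13
13 = (2,1)_6 → 5
5 = (5)_6 → 25
25 = (4,1)_6 → 17
17 = (2,5)_6 → 29
29 = (4,5)_6 → 41  — 41 already appeared earlier.

41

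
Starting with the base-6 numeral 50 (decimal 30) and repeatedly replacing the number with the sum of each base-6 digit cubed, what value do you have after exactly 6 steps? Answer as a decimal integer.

190

30 = (5,0)_6 → 125
125 = (3,2,5)_6 → 160
160 = (4,2,4)_6 → 136
136 = (3,4,4)_6 → 155
155 = (4,1,5)_6 → 190
190 = (5,1,4)_6 → 190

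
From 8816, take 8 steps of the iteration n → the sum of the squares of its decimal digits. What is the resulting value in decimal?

8816 → 8² + 8² + 1² + 6² = 165
165 → 1² + 6² + 5² = 62
62 → 6² + 2² = 40
40 → 4² + 0² = 16
16 → 1² + 6² = 37
37 → 3² + 7² = 58
58 → 5² + 8² = 89
89 → 8² + 9² = 145

145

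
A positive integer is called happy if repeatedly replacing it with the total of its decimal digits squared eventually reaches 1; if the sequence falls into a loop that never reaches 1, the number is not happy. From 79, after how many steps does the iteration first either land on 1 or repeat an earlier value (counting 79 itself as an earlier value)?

79 → 7² + 9² = 49 + 81 = 130
130 → 1² + 3² + 0² = 1 + 9 + 0 = 10
10 → 1² + 0² = 1 + 0 = 1  — reached 1.
That took 3 steps.

3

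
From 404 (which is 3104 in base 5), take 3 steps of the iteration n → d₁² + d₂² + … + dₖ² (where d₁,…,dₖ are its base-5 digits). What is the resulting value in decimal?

404 = (3,1,0,4)_5 → 3² + 1² + 0² + 4² = 26
26 = (1,0,1)_5 → 1² + 0² + 1² = 2
2 = (2)_5 → 2² = 4

4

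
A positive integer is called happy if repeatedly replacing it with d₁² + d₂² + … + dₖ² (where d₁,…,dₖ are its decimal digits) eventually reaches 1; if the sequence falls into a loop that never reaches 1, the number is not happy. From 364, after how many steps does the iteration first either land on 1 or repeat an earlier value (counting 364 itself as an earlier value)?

10

364 → 3² + 6² + 4² = 9 + 36 + 16 = 61
61 → 6² + 1² = 36 + 1 = 37
37 → 3² + 7² = 9 + 49 = 58
58 → 5² + 8² = 25 + 64 = 89
89 → 8² + 9² = 64 + 81 = 145
145 → 1² + 4² + 5² = 1 + 16 + 25 = 42
42 → 4² + 2² = 16 + 4 = 20
20 → 2² + 0² = 4 + 0 = 4
4 → 4² = 16
16 → 1² + 6² = 1 + 36 = 37  — 37 repeats.
That took 10 steps.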